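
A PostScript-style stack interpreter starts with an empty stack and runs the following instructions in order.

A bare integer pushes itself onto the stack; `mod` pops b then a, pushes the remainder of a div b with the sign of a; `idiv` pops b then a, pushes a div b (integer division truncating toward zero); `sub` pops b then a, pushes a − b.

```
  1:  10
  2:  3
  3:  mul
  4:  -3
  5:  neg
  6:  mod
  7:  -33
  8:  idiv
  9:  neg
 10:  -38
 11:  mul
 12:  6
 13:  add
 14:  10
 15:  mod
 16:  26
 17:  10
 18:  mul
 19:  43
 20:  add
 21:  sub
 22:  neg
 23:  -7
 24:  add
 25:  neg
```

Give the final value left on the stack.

10    [10]
3     [10, 3]
mul   [30]
-3    [30, -3]
neg   [30, 3]
mod   [0]
-33   [0, -33]
idiv  [0]
neg   [0]
-38   [0, -38]
mul   [0]
6     [0, 6]
add   [6]
10    [6, 10]
mod   [6]
26    [6, 26]
10    [6, 26, 10]
mul   [6, 260]
43    [6, 260, 43]
add   [6, 303]
sub   [-297]
neg   [297]
-7    [297, -7]
add   [290]
neg   [-290]

-290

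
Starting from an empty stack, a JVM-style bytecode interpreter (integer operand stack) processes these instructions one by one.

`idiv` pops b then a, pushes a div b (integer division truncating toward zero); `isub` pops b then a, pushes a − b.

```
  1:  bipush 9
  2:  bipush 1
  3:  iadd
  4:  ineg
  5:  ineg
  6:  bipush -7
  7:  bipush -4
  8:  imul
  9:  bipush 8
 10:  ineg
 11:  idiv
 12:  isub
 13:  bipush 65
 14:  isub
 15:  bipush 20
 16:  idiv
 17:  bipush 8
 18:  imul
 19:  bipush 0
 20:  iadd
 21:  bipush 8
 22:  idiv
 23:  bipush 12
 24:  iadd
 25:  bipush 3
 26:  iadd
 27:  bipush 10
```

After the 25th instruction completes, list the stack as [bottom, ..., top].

[10, 3]

bipush 9  -> [9]
bipush 1  -> [9, 1]
iadd      -> [10]
ineg      -> [-10]
ineg      -> [10]
bipush -7 -> [10, -7]
bipush -4 -> [10, -7, -4]
imul      -> [10, 28]
bipush 8  -> [10, 28, 8]
ineg      -> [10, 28, -8]
idiv      -> [10, -3]
isub      -> [13]
bipush 65 -> [13, 65]
isub      -> [-52]
bipush 20 -> [-52, 20]
idiv      -> [-2]
bipush 8  -> [-2, 8]
imul      -> [-16]
bipush 0  -> [-16, 0]
iadd      -> [-16]
bipush 8  -> [-16, 8]
idiv      -> [-2]
bipush 12 -> [-2, 12]
iadd      -> [10]
bipush 3  -> [10, 3]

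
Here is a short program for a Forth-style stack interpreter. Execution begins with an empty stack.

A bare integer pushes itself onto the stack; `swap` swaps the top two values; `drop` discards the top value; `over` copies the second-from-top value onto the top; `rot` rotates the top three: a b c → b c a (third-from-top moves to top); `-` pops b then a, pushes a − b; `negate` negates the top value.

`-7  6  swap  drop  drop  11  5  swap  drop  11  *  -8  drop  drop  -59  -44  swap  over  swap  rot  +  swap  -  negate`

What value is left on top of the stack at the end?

-7      [-7]
6       [-7, 6]
swap    [6, -7]
drop    [6]
drop    []
11      [11]
5       [11, 5]
swap    [5, 11]
drop    [5]
11      [5, 11]
*       [55]
-8      [55, -8]
drop    [55]
drop    []
-59     [-59]
-44     [-59, -44]
swap    [-44, -59]
over    [-44, -59, -44]
swap    [-44, -44, -59]
rot     [-44, -59, -44]
+       [-44, -103]
swap    [-103, -44]
-       [-59]
negate  [59]

59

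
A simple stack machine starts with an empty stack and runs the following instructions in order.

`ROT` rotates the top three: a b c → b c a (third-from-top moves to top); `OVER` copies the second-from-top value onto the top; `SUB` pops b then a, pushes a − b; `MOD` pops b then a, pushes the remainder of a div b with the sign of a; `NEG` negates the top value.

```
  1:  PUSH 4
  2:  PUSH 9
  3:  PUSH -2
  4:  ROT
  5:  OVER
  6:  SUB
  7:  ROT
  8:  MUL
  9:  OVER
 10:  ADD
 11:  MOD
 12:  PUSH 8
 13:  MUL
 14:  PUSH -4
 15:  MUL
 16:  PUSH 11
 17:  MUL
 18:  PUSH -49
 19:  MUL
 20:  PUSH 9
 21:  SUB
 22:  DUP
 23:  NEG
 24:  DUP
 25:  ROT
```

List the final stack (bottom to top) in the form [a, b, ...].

[34505, 34505, -34505]

PUSH 4   -> 4
PUSH 9   -> 4 9
PUSH -2  -> 4 9 -2
ROT      -> 9 -2 4
OVER     -> 9 -2 4 -2
SUB      -> 9 -2 6
ROT      -> -2 6 9
MUL      -> -2 54
OVER     -> -2 54 -2
ADD      -> -2 52
MOD      -> -2
PUSH 8   -> -2 8
MUL      -> -16
PUSH -4  -> -16 -4
MUL      -> 64
PUSH 11  -> 64 11
MUL      -> 704
PUSH -49 -> 704 -49
MUL      -> -34496
PUSH 9   -> -34496 9
SUB      -> -34505
DUP      -> -34505 -34505
NEG      -> -34505 34505
DUP      -> -34505 34505 34505
ROT      -> 34505 34505 -34505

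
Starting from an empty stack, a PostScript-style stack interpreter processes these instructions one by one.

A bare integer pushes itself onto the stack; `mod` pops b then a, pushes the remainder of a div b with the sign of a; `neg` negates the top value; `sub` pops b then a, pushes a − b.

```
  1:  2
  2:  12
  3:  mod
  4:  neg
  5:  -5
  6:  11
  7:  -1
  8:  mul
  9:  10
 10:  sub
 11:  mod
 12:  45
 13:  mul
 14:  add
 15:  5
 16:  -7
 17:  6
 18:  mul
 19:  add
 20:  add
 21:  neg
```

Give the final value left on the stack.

2   → [2]
12  → [2, 12]
mod → [2]
neg → [-2]
-5  → [-2, -5]
11  → [-2, -5, 11]
-1  → [-2, -5, 11, -1]
mul → [-2, -5, -11]
10  → [-2, -5, -11, 10]
sub → [-2, -5, -21]
mod → [-2, -5]
45  → [-2, -5, 45]
mul → [-2, -225]
add → [-227]
5   → [-227, 5]
-7  → [-227, 5, -7]
6   → [-227, 5, -7, 6]
mul → [-227, 5, -42]
add → [-227, -37]
add → [-264]
neg → [264]

264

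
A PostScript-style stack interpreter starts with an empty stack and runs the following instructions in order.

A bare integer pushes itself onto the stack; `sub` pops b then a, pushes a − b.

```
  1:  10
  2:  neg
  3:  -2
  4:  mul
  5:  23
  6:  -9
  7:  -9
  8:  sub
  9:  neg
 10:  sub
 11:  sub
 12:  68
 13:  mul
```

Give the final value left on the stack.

-204

10  -> [10]
neg -> [-10]
-2  -> [-10, -2]
mul -> [20]
23  -> [20, 23]
-9  -> [20, 23, -9]
-9  -> [20, 23, -9, -9]
sub -> [20, 23, 0]
neg -> [20, 23, 0]
sub -> [20, 23]
sub -> [-3]
68  -> [-3, 68]
mul -> [-204]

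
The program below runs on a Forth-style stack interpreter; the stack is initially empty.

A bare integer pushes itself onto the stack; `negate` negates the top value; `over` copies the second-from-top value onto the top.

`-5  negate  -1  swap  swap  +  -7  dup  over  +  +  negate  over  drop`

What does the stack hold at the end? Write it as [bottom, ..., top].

[4, 21]

-5     : [-5]
negate : [5]
-1     : [5, -1]
swap   : [-1, 5]
swap   : [5, -1]
+      : [4]
-7     : [4, -7]
dup    : [4, -7, -7]
over   : [4, -7, -7, -7]
+      : [4, -7, -14]
+      : [4, -21]
negate : [4, 21]
over   : [4, 21, 4]
drop   : [4, 21]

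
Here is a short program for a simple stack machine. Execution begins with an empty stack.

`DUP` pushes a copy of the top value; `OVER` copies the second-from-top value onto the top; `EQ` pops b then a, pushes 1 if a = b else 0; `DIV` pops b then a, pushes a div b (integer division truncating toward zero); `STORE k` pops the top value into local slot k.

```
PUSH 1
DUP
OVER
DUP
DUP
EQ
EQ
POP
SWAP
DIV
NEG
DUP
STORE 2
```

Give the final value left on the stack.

PUSH 1  → [1]
DUP     → [1, 1]
OVER    → [1, 1, 1]
DUP     → [1, 1, 1, 1]
DUP     → [1, 1, 1, 1, 1]
EQ      → [1, 1, 1, 1]
EQ      → [1, 1, 1]
POP     → [1, 1]
SWAP    → [1, 1]
DIV     → [1]
NEG     → [-1]
DUP     → [-1, -1]
STORE 2 → [-1]

-1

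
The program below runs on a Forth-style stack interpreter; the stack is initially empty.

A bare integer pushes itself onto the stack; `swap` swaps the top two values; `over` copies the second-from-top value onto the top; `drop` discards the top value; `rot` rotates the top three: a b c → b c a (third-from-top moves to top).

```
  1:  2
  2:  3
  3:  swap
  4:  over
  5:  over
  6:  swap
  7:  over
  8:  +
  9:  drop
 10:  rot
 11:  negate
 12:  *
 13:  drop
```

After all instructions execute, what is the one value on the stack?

2      -> [2]
3      -> [2, 3]
swap   -> [3, 2]
over   -> [3, 2, 3]
over   -> [3, 2, 3, 2]
swap   -> [3, 2, 2, 3]
over   -> [3, 2, 2, 3, 2]
+      -> [3, 2, 2, 5]
drop   -> [3, 2, 2]
rot    -> [2, 2, 3]
negate -> [2, 2, -3]
*      -> [2, -6]
drop   -> [2]

2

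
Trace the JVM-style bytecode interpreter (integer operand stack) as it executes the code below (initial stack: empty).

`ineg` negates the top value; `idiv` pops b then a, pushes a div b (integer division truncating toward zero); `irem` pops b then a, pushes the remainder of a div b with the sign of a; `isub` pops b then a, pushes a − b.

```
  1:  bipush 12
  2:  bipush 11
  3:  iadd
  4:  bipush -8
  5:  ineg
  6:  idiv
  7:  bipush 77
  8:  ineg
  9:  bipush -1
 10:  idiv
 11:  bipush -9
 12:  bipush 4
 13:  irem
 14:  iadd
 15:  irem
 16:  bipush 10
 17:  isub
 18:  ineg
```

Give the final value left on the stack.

bipush 12 : 12
bipush 11 : 12 11
iadd      : 23
bipush -8 : 23 -8
ineg      : 23 8
idiv      : 2
bipush 77 : 2 77
ineg      : 2 -77
bipush -1 : 2 -77 -1
idiv      : 2 77
bipush -9 : 2 77 -9
bipush 4  : 2 77 -9 4
irem      : 2 77 -1
iadd      : 2 76
irem      : 2
bipush 10 : 2 10
isub      : -8
ineg      : 8

8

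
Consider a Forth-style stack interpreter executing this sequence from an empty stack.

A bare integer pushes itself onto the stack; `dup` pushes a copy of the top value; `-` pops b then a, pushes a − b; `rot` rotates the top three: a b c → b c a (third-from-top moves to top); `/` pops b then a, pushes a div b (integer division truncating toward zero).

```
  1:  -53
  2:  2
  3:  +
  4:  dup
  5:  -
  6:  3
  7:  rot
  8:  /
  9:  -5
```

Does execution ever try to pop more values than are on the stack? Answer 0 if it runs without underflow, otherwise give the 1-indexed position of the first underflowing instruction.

-53 → [-53]
2   → [-53, 2]
+   → [-51]
dup → [-51, -51]
-   → [0]
3   → [0, 3]
rot  — needs 3 operands, stack has 2 → underflow

7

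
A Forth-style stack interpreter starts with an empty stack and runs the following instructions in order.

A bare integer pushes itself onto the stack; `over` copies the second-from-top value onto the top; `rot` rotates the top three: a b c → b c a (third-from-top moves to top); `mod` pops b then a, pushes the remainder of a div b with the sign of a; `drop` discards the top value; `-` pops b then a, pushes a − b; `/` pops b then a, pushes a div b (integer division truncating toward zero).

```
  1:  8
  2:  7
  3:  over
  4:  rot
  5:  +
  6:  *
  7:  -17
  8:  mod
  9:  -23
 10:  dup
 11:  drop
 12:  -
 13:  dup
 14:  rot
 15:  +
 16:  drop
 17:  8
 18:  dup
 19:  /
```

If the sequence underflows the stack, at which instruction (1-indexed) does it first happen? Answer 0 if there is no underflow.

14

8    -> 8
7    -> 8 7
over -> 8 7 8
rot  -> 7 8 8
+    -> 7 16
*    -> 112
-17  -> 112 -17
mod  -> 10
-23  -> 10 -23
dup  -> 10 -23 -23
drop -> 10 -23
-    -> 33
dup  -> 33 33
rot  — needs 3 operands, stack has 2 → underflow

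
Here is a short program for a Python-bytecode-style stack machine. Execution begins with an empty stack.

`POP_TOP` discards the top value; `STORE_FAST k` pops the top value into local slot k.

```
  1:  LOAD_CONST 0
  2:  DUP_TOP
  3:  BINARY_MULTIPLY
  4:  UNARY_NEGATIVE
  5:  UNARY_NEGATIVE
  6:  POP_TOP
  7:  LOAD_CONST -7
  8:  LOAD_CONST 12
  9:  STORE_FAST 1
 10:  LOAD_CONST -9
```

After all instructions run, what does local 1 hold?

LOAD_CONST 0    → [0]
DUP_TOP         → [0, 0]
BINARY_MULTIPLY → [0]
UNARY_NEGATIVE  → [0]
UNARY_NEGATIVE  → [0]
POP_TOP         → []
LOAD_CONST -7   → [-7]
LOAD_CONST 12   → [-7, 12]
STORE_FAST 1    → [-7]
LOAD_CONST -9   → [-7, -9]

12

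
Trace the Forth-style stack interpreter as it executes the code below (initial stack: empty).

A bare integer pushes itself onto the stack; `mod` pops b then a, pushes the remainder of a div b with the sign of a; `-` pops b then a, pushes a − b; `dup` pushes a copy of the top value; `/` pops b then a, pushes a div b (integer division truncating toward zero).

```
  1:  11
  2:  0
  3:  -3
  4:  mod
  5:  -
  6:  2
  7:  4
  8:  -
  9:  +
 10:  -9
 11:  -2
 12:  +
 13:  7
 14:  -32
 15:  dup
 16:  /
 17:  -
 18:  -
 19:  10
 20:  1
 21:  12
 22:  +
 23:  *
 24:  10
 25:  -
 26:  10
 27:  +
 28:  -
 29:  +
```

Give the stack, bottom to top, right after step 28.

11  : [11]
0   : [11, 0]
-3  : [11, 0, -3]
mod : [11, 0]
-   : [11]
2   : [11, 2]
4   : [11, 2, 4]
-   : [11, -2]
+   : [9]
-9  : [9, -9]
-2  : [9, -9, -2]
+   : [9, -11]
7   : [9, -11, 7]
-32 : [9, -11, 7, -32]
dup : [9, -11, 7, -32, -32]
/   : [9, -11, 7, 1]
-   : [9, -11, 6]
-   : [9, -17]
10  : [9, -17, 10]
1   : [9, -17, 10, 1]
12  : [9, -17, 10, 1, 12]
+   : [9, -17, 10, 13]
*   : [9, -17, 130]
10  : [9, -17, 130, 10]
-   : [9, -17, 120]
10  : [9, -17, 120, 10]
+   : [9, -17, 130]
-   : [9, -147]

[9, -147]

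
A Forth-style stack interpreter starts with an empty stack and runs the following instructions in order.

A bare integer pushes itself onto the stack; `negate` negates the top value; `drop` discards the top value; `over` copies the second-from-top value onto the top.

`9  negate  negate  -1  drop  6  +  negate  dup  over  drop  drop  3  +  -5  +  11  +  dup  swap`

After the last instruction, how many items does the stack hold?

9      : 9
negate : -9
negate : 9
-1     : 9 -1
drop   : 9
6      : 9 6
+      : 15
negate : -15
dup    : -15 -15
over   : -15 -15 -15
drop   : -15 -15
drop   : -15
3      : -15 3
+      : -12
-5     : -12 -5
+      : -17
11     : -17 11
+      : -6
dup    : -6 -6
swap   : -6 -6

2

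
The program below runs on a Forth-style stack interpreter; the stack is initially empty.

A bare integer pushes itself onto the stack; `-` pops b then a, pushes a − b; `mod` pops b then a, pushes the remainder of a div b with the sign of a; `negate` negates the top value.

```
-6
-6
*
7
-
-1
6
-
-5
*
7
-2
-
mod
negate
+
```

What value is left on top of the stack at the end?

21

-6     → [-6]
-6     → [-6, -6]
*      → [36]
7      → [36, 7]
-      → [29]
-1     → [29, -1]
6      → [29, -1, 6]
-      → [29, -7]
-5     → [29, -7, -5]
*      → [29, 35]
7      → [29, 35, 7]
-2     → [29, 35, 7, -2]
-      → [29, 35, 9]
mod    → [29, 8]
negate → [29, -8]
+      → [21]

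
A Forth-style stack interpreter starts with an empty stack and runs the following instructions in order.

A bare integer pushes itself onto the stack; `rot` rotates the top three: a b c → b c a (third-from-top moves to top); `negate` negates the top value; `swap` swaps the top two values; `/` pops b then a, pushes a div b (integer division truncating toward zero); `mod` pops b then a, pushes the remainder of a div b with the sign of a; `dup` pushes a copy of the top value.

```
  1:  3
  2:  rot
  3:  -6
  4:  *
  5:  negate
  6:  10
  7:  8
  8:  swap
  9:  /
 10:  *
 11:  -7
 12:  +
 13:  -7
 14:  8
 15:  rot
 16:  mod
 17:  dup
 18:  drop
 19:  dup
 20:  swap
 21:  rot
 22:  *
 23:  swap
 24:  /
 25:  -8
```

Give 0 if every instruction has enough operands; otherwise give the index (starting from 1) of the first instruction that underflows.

2

3 -> 3
rot  — needs 3 operands, stack has 1 → underflow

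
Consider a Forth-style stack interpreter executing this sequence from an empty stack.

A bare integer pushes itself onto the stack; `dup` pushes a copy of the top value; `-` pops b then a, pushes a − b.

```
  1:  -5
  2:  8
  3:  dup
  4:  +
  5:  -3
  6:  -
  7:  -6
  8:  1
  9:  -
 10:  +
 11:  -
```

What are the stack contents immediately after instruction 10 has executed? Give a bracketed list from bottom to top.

-5  -> -5
8   -> -5 8
dup -> -5 8 8
+   -> -5 16
-3  -> -5 16 -3
-   -> -5 19
-6  -> -5 19 -6
1   -> -5 19 -6 1
-   -> -5 19 -7
+   -> -5 12

[-5, 12]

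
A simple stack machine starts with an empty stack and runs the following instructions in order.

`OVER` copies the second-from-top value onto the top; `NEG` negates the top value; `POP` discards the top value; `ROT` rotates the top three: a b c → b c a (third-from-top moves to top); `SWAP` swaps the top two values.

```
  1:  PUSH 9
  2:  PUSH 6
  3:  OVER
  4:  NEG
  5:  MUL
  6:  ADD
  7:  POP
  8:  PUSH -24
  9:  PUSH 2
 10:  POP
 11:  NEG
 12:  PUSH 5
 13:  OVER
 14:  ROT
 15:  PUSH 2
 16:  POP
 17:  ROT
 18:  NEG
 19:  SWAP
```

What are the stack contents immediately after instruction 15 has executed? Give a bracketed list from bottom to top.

[5, 24, 24, 2]

PUSH 9   → [9]
PUSH 6   → [9, 6]
OVER     → [9, 6, 9]
NEG      → [9, 6, -9]
MUL      → [9, -54]
ADD      → [-45]
POP      → []
PUSH -24 → [-24]
PUSH 2   → [-24, 2]
POP      → [-24]
NEG      → [24]
PUSH 5   → [24, 5]
OVER     → [24, 5, 24]
ROT      → [5, 24, 24]
PUSH 2   → [5, 24, 24, 2]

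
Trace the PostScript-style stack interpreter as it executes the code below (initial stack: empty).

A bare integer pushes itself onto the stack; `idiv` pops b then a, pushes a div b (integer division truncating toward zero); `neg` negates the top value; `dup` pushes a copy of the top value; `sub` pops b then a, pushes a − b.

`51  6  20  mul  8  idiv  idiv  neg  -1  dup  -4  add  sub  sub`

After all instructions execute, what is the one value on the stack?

-7

51    [51]
6     [51, 6]
20    [51, 6, 20]
mul   [51, 120]
8     [51, 120, 8]
idiv  [51, 15]
idiv  [3]
neg   [-3]
-1    [-3, -1]
dup   [-3, -1, -1]
-4    [-3, -1, -1, -4]
add   [-3, -1, -5]
sub   [-3, 4]
sub   [-7]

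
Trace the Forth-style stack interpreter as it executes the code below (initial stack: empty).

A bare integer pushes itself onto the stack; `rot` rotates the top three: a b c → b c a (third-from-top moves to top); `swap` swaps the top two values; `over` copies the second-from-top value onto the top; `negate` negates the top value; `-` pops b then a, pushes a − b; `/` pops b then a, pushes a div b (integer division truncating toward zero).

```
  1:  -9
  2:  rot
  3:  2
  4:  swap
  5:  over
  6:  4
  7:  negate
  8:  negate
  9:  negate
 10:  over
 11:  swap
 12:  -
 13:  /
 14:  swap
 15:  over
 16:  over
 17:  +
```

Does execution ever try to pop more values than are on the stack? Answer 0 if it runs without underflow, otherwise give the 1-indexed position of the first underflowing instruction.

2

-9  [-9]
rot  — needs 3 operands, stack has 1 → underflow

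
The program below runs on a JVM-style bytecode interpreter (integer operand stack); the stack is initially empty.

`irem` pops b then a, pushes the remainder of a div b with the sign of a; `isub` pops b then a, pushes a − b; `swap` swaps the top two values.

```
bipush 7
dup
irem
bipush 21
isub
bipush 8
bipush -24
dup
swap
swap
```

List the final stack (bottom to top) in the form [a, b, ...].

bipush 7    7
dup         7 7
irem        0
bipush 21   0 21
isub        -21
bipush 8    -21 8
bipush -24  -21 8 -24
dup         -21 8 -24 -24
swap        -21 8 -24 -24
swap        -21 8 -24 -24

[-21, 8, -24, -24]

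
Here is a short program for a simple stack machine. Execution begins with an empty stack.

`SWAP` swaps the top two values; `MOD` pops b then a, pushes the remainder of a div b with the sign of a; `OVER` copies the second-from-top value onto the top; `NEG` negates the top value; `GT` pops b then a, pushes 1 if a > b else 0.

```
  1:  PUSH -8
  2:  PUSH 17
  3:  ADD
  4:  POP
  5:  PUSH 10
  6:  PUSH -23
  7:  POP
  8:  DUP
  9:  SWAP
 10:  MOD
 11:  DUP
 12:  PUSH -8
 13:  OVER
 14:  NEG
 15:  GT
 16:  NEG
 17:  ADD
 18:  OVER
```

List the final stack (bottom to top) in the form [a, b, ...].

[0, 0, 0]

PUSH -8  : [-8]
PUSH 17  : [-8, 17]
ADD      : [9]
POP      : []
PUSH 10  : [10]
PUSH -23 : [10, -23]
POP      : [10]
DUP      : [10, 10]
SWAP     : [10, 10]
MOD      : [0]
DUP      : [0, 0]
PUSH -8  : [0, 0, -8]
OVER     : [0, 0, -8, 0]
NEG      : [0, 0, -8, 0]
GT       : [0, 0, 0]
NEG      : [0, 0, 0]
ADD      : [0, 0]
OVER     : [0, 0, 0]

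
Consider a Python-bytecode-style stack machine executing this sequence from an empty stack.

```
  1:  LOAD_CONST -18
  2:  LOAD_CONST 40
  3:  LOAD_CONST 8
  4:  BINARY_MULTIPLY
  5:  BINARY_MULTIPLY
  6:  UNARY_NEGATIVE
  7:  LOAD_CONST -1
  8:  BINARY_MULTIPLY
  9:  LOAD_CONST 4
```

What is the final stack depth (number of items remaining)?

LOAD_CONST -18  -> -18
LOAD_CONST 40   -> -18 40
LOAD_CONST 8    -> -18 40 8
BINARY_MULTIPLY -> -18 320
BINARY_MULTIPLY -> -5760
UNARY_NEGATIVE  -> 5760
LOAD_CONST -1   -> 5760 -1
BINARY_MULTIPLY -> -5760
LOAD_CONST 4    -> -5760 4

2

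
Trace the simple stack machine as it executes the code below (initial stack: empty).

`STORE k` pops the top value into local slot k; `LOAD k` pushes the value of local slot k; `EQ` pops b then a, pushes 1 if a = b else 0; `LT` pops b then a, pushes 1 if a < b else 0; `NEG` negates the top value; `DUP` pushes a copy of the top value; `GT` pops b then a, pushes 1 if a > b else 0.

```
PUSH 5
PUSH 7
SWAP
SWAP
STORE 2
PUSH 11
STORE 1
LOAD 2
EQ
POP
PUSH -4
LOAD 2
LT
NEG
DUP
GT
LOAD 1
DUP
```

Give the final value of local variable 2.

PUSH 5  → [5]
PUSH 7  → [5, 7]
SWAP    → [7, 5]
SWAP    → [5, 7]
STORE 2 → [5]
PUSH 11 → [5, 11]
STORE 1 → [5]
LOAD 2  → [5, 7]
EQ      → [0]
POP     → []
PUSH -4 → [-4]
LOAD 2  → [-4, 7]
LT      → [1]
NEG     → [-1]
DUP     → [-1, -1]
GT      → [0]
LOAD 1  → [0, 11]
DUP     → [0, 11, 11]

7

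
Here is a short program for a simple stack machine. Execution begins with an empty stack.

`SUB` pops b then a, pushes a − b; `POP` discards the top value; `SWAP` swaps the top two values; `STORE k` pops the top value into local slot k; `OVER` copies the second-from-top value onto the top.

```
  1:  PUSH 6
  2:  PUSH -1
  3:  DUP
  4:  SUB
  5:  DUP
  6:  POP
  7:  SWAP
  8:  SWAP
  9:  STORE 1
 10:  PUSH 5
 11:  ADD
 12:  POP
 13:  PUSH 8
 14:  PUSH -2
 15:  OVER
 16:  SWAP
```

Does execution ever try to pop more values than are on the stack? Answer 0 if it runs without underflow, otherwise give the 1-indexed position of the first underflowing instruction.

0

PUSH 6  : 6
PUSH -1 : 6 -1
DUP     : 6 -1 -1
SUB     : 6 0
DUP     : 6 0 0
POP     : 6 0
SWAP    : 0 6
SWAP    : 6 0
STORE 1 : 6
PUSH 5  : 6 5
ADD     : 11
POP     : (empty)
PUSH 8  : 8
PUSH -2 : 8 -2
OVER    : 8 -2 8
SWAP    : 8 8 -2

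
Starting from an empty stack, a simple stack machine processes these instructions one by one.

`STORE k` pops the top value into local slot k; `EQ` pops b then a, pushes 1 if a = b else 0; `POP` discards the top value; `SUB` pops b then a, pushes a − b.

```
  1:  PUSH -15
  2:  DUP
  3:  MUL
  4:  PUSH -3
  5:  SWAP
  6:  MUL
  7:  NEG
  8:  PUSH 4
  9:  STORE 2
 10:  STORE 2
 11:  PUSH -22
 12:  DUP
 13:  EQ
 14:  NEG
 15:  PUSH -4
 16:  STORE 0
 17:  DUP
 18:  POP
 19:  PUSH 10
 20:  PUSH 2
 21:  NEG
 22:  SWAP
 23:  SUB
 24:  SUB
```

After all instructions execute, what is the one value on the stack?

PUSH -15 -> -15
DUP      -> -15 -15
MUL      -> 225
PUSH -3  -> 225 -3
SWAP     -> -3 225
MUL      -> -675
NEG      -> 675
PUSH 4   -> 675 4
STORE 2  -> 675
STORE 2  -> (empty)
PUSH -22 -> -22
DUP      -> -22 -22
EQ       -> 1
NEG      -> -1
PUSH -4  -> -1 -4
STORE 0  -> -1
DUP      -> -1 -1
POP      -> -1
PUSH 10  -> -1 10
PUSH 2   -> -1 10 2
NEG      -> -1 10 -2
SWAP     -> -1 -2 10
SUB      -> -1 -12
SUB      -> 11

11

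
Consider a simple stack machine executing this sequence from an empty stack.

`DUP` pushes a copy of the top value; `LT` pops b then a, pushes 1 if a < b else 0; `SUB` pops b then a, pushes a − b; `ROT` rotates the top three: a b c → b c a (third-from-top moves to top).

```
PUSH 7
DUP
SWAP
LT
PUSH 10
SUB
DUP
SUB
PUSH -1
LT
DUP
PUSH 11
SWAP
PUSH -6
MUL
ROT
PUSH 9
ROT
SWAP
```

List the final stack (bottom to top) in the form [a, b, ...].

PUSH 7  -> 7
DUP     -> 7 7
SWAP    -> 7 7
LT      -> 0
PUSH 10 -> 0 10
SUB     -> -10
DUP     -> -10 -10
SUB     -> 0
PUSH -1 -> 0 -1
LT      -> 0
DUP     -> 0 0
PUSH 11 -> 0 0 11
SWAP    -> 0 11 0
PUSH -6 -> 0 11 0 -6
MUL     -> 0 11 0
ROT     -> 11 0 0
PUSH 9  -> 11 0 0 9
ROT     -> 11 0 9 0
SWAP    -> 11 0 0 9

[11, 0, 0, 9]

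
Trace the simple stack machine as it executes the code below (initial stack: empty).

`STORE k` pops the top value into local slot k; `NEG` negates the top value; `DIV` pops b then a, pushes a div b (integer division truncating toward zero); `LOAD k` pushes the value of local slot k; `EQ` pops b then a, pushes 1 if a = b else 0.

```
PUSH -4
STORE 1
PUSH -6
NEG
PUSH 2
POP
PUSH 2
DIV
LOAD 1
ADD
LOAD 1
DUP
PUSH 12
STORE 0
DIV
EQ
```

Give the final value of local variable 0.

PUSH -4  [-4]
STORE 1  []
PUSH -6  [-6]
NEG      [6]
PUSH 2   [6, 2]
POP      [6]
PUSH 2   [6, 2]
DIV      [3]
LOAD 1   [3, -4]
ADD      [-1]
LOAD 1   [-1, -4]
DUP      [-1, -4, -4]
PUSH 12  [-1, -4, -4, 12]
STORE 0  [-1, -4, -4]
DIV      [-1, 1]
EQ       [0]

12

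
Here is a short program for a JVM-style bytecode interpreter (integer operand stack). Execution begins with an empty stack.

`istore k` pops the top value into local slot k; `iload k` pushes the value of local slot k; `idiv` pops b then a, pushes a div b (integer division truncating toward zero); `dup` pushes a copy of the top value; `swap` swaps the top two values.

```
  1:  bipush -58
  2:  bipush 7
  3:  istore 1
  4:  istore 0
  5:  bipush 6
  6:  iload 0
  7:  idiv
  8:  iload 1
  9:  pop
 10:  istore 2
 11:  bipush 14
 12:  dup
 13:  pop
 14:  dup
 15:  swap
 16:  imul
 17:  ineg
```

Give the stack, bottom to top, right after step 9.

bipush -58 → -58
bipush 7   → -58 7
istore 1   → -58
istore 0   → (empty)
bipush 6   → 6
iload 0    → 6 -58
idiv       → 0
iload 1    → 0 7
pop        → 0

[0]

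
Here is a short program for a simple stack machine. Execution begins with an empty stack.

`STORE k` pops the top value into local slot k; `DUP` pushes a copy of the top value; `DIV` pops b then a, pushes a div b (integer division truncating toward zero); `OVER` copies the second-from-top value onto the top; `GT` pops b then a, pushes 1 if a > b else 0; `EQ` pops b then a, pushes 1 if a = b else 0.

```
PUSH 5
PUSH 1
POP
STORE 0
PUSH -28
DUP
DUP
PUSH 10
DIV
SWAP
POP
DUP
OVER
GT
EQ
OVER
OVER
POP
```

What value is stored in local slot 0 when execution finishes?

PUSH 5   → [5]
PUSH 1   → [5, 1]
POP      → [5]
STORE 0  → []
PUSH -28 → [-28]
DUP      → [-28, -28]
DUP      → [-28, -28, -28]
PUSH 10  → [-28, -28, -28, 10]
DIV      → [-28, -28, -2]
SWAP     → [-28, -2, -28]
POP      → [-28, -2]
DUP      → [-28, -2, -2]
OVER     → [-28, -2, -2, -2]
GT       → [-28, -2, 0]
EQ       → [-28, 0]
OVER     → [-28, 0, -28]
OVER     → [-28, 0, -28, 0]
POP      → [-28, 0, -28]

5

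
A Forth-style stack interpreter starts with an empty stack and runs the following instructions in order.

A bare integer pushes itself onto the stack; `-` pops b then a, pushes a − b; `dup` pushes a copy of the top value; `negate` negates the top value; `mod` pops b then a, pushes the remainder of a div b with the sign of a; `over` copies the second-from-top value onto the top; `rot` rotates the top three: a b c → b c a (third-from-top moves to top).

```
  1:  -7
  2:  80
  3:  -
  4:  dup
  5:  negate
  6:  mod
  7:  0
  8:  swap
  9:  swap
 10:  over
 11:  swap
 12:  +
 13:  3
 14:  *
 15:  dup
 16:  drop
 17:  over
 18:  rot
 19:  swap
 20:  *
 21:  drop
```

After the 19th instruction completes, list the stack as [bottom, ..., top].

[0, 0, 0]

-7      [-7]
80      [-7, 80]
-       [-87]
dup     [-87, -87]
negate  [-87, 87]
mod     [0]
0       [0, 0]
swap    [0, 0]
swap    [0, 0]
over    [0, 0, 0]
swap    [0, 0, 0]
+       [0, 0]
3       [0, 0, 3]
*       [0, 0]
dup     [0, 0, 0]
drop    [0, 0]
over    [0, 0, 0]
rot     [0, 0, 0]
swap    [0, 0, 0]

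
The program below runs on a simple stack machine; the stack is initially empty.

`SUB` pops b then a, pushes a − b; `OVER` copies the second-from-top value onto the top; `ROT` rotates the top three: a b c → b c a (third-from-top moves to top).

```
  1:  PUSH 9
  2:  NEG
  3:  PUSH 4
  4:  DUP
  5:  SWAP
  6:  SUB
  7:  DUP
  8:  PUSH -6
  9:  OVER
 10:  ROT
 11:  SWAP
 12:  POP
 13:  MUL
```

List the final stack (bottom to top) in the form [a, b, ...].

PUSH 9  -> 9
NEG     -> -9
PUSH 4  -> -9 4
DUP     -> -9 4 4
SWAP    -> -9 4 4
SUB     -> -9 0
DUP     -> -9 0 0
PUSH -6 -> -9 0 0 -6
OVER    -> -9 0 0 -6 0
ROT     -> -9 0 -6 0 0
SWAP    -> -9 0 -6 0 0
POP     -> -9 0 -6 0
MUL     -> -9 0 0

[-9, 0, 0]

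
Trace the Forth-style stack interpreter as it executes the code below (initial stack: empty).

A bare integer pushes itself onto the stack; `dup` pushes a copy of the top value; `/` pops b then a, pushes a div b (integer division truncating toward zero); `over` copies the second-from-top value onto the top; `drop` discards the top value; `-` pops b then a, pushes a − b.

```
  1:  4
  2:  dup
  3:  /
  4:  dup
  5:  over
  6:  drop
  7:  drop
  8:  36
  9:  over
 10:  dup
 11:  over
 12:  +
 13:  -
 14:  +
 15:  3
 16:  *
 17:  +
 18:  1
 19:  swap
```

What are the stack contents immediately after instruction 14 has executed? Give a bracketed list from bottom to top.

4    → 4
dup  → 4 4
/    → 1
dup  → 1 1
over → 1 1 1
drop → 1 1
drop → 1
36   → 1 36
over → 1 36 1
dup  → 1 36 1 1
over → 1 36 1 1 1
+    → 1 36 1 2
-    → 1 36 -1
+    → 1 35

[1, 35]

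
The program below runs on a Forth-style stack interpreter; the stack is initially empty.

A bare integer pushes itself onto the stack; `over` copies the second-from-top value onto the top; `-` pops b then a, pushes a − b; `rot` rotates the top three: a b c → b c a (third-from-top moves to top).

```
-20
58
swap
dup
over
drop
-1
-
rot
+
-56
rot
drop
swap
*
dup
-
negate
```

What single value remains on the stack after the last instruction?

-20     -20
58      -20 58
swap    58 -20
dup     58 -20 -20
over    58 -20 -20 -20
drop    58 -20 -20
-1      58 -20 -20 -1
-       58 -20 -19
rot     -20 -19 58
+       -20 39
-56     -20 39 -56
rot     39 -56 -20
drop    39 -56
swap    -56 39
*       -2184
dup     -2184 -2184
-       0
negate  0

0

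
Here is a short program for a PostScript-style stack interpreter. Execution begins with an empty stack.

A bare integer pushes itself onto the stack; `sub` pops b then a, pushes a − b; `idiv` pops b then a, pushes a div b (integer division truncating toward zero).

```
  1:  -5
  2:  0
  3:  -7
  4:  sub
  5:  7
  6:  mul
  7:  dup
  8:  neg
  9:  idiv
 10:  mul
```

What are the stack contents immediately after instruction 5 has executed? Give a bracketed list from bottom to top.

[-5, 7, 7]

-5  -> -5
0   -> -5 0
-7  -> -5 0 -7
sub -> -5 7
7   -> -5 7 7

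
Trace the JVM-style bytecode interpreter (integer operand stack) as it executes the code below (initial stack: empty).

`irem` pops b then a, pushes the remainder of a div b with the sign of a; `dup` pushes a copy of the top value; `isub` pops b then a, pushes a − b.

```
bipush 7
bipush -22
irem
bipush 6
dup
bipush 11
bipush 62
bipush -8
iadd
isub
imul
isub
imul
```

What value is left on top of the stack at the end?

1848

bipush 7    7
bipush -22  7 -22
irem        7
bipush 6    7 6
dup         7 6 6
bipush 11   7 6 6 11
bipush 62   7 6 6 11 62
bipush -8   7 6 6 11 62 -8
iadd        7 6 6 11 54
isub        7 6 6 -43
imul        7 6 -258
isub        7 264
imul        1848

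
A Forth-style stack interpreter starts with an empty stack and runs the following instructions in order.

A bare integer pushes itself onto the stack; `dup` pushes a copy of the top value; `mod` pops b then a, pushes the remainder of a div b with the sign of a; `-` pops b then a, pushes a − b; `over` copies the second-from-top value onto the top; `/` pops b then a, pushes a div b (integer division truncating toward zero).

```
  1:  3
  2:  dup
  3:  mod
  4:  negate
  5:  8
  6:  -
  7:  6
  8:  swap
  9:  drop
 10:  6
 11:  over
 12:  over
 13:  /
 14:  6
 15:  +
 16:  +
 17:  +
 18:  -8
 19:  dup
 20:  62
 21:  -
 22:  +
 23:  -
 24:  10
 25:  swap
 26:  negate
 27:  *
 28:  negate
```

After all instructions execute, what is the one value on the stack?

970

3       3
dup     3 3
mod     0
negate  0
8       0 8
-       -8
6       -8 6
swap    6 -8
drop    6
6       6 6
over    6 6 6
over    6 6 6 6
/       6 6 1
6       6 6 1 6
+       6 6 7
+       6 13
+       19
-8      19 -8
dup     19 -8 -8
62      19 -8 -8 62
-       19 -8 -70
+       19 -78
-       97
10      97 10
swap    10 97
negate  10 -97
*       -970
negate  970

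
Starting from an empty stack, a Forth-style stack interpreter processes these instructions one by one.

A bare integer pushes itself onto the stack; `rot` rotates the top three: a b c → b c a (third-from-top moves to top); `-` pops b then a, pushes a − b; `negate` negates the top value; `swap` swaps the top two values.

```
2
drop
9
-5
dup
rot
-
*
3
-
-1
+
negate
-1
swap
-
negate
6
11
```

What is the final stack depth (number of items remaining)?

3

2       [2]
drop    []
9       [9]
-5      [9, -5]
dup     [9, -5, -5]
rot     [-5, -5, 9]
-       [-5, -14]
*       [70]
3       [70, 3]
-       [67]
-1      [67, -1]
+       [66]
negate  [-66]
-1      [-66, -1]
swap    [-1, -66]
-       [65]
negate  [-65]
6       [-65, 6]
11      [-65, 6, 11]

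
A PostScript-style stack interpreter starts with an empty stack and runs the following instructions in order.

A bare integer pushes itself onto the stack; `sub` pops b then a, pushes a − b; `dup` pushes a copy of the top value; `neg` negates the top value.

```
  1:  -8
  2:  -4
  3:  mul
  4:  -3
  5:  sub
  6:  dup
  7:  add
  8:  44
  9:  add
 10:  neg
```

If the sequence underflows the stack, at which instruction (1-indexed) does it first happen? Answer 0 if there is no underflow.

-8  : [-8]
-4  : [-8, -4]
mul : [32]
-3  : [32, -3]
sub : [35]
dup : [35, 35]
add : [70]
44  : [70, 44]
add : [114]
neg : [-114]

0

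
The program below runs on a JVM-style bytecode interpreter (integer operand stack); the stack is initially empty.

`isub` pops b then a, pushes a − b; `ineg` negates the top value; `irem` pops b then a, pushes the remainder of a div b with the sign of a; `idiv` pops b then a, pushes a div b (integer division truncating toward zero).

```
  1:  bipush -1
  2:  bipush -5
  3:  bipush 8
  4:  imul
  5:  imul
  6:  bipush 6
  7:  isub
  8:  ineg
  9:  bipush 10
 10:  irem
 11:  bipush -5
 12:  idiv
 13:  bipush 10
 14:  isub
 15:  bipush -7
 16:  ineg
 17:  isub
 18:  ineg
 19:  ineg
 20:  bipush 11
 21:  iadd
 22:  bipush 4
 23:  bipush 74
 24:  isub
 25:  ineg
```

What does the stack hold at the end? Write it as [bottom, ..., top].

bipush -1 : -1
bipush -5 : -1 -5
bipush 8  : -1 -5 8
imul      : -1 -40
imul      : 40
bipush 6  : 40 6
isub      : 34
ineg      : -34
bipush 10 : -34 10
irem      : -4
bipush -5 : -4 -5
idiv      : 0
bipush 10 : 0 10
isub      : -10
bipush -7 : -10 -7
ineg      : -10 7
isub      : -17
ineg      : 17
ineg      : -17
bipush 11 : -17 11
iadd      : -6
bipush 4  : -6 4
bipush 74 : -6 4 74
isub      : -6 -70
ineg      : -6 70

[-6, 70]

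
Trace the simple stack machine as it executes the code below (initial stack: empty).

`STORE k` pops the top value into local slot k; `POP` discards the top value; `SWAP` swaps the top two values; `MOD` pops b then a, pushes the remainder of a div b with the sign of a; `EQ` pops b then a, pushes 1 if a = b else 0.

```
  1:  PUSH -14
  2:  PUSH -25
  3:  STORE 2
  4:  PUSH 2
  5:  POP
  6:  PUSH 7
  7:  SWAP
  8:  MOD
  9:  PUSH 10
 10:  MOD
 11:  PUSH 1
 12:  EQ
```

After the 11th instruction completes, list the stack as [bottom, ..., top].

[7, 1]

PUSH -14 : [-14]
PUSH -25 : [-14, -25]
STORE 2  : [-14]
PUSH 2   : [-14, 2]
POP      : [-14]
PUSH 7   : [-14, 7]
SWAP     : [7, -14]
MOD      : [7]
PUSH 10  : [7, 10]
MOD      : [7]
PUSH 1   : [7, 1]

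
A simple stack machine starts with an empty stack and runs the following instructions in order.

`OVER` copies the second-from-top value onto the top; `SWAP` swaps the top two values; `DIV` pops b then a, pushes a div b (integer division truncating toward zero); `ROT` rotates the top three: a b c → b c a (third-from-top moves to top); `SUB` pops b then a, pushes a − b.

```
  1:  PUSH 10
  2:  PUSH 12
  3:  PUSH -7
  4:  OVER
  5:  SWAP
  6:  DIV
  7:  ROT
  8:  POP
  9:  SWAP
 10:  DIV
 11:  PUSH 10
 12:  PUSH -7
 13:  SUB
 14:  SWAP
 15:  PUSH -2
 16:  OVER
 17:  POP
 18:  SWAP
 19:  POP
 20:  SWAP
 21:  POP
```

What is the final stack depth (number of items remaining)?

1

PUSH 10 : [10]
PUSH 12 : [10, 12]
PUSH -7 : [10, 12, -7]
OVER    : [10, 12, -7, 12]
SWAP    : [10, 12, 12, -7]
DIV     : [10, 12, -1]
ROT     : [12, -1, 10]
POP     : [12, -1]
SWAP    : [-1, 12]
DIV     : [0]
PUSH 10 : [0, 10]
PUSH -7 : [0, 10, -7]
SUB     : [0, 17]
SWAP    : [17, 0]
PUSH -2 : [17, 0, -2]
OVER    : [17, 0, -2, 0]
POP     : [17, 0, -2]
SWAP    : [17, -2, 0]
POP     : [17, -2]
SWAP    : [-2, 17]
POP     : [-2]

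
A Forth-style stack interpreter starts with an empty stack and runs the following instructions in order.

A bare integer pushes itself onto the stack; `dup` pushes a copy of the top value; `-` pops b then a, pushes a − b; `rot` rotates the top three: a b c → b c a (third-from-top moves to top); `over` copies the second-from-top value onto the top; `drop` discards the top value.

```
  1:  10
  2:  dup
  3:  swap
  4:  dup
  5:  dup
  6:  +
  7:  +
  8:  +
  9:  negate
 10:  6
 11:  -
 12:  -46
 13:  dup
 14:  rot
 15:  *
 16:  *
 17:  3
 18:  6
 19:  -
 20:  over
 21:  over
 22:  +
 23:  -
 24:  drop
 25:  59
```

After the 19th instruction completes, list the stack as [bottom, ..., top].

[-97336, -3]

10     : 10
dup    : 10 10
swap   : 10 10
dup    : 10 10 10
dup    : 10 10 10 10
+      : 10 10 20
+      : 10 30
+      : 40
negate : -40
6      : -40 6
-      : -46
-46    : -46 -46
dup    : -46 -46 -46
rot    : -46 -46 -46
*      : -46 2116
*      : -97336
3      : -97336 3
6      : -97336 3 6
-      : -97336 -3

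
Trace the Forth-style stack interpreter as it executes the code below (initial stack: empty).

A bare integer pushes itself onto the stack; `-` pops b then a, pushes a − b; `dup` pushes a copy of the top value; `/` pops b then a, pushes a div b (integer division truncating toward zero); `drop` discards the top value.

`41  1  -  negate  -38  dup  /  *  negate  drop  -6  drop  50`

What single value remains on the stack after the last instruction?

41     -> [41]
1      -> [41, 1]
-      -> [40]
negate -> [-40]
-38    -> [-40, -38]
dup    -> [-40, -38, -38]
/      -> [-40, 1]
*      -> [-40]
negate -> [40]
drop   -> []
-6     -> [-6]
drop   -> []
50     -> [50]

50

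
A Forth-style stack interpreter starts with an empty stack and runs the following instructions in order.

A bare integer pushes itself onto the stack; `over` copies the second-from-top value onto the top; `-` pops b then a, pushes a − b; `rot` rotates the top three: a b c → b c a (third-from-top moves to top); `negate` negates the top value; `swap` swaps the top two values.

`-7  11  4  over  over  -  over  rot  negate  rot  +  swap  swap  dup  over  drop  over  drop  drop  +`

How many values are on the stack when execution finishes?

3

-7     : [-7]
11     : [-7, 11]
4      : [-7, 11, 4]
over   : [-7, 11, 4, 11]
over   : [-7, 11, 4, 11, 4]
-      : [-7, 11, 4, 7]
over   : [-7, 11, 4, 7, 4]
rot    : [-7, 11, 7, 4, 4]
negate : [-7, 11, 7, 4, -4]
rot    : [-7, 11, 4, -4, 7]
+      : [-7, 11, 4, 3]
swap   : [-7, 11, 3, 4]
swap   : [-7, 11, 4, 3]
dup    : [-7, 11, 4, 3, 3]
over   : [-7, 11, 4, 3, 3, 3]
drop   : [-7, 11, 4, 3, 3]
over   : [-7, 11, 4, 3, 3, 3]
drop   : [-7, 11, 4, 3, 3]
drop   : [-7, 11, 4, 3]
+      : [-7, 11, 7]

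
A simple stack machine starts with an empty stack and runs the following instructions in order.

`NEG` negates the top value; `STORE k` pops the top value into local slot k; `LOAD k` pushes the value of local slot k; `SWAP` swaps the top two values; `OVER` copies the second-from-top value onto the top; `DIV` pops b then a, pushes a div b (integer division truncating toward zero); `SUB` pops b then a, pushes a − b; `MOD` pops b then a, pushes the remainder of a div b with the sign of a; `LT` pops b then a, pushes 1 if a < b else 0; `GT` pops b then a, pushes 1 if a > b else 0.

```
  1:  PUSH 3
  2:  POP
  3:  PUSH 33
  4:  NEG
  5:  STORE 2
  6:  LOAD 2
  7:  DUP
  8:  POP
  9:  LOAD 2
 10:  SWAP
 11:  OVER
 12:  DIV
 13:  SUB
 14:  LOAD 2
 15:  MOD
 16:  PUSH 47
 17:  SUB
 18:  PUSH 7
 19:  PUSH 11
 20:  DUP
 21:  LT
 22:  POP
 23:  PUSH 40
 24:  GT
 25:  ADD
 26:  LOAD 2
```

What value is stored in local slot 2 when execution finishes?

-33

PUSH 3  : 3
POP     : (empty)
PUSH 33 : 33
NEG     : -33
STORE 2 : (empty)
LOAD 2  : -33
DUP     : -33 -33
POP     : -33
LOAD 2  : -33 -33
SWAP    : -33 -33
OVER    : -33 -33 -33
DIV     : -33 1
SUB     : -34
LOAD 2  : -34 -33
MOD     : -1
PUSH 47 : -1 47
SUB     : -48
PUSH 7  : -48 7
PUSH 11 : -48 7 11
DUP     : -48 7 11 11
LT      : -48 7 0
POP     : -48 7
PUSH 40 : -48 7 40
GT      : -48 0
ADD     : -48
LOAD 2  : -48 -33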